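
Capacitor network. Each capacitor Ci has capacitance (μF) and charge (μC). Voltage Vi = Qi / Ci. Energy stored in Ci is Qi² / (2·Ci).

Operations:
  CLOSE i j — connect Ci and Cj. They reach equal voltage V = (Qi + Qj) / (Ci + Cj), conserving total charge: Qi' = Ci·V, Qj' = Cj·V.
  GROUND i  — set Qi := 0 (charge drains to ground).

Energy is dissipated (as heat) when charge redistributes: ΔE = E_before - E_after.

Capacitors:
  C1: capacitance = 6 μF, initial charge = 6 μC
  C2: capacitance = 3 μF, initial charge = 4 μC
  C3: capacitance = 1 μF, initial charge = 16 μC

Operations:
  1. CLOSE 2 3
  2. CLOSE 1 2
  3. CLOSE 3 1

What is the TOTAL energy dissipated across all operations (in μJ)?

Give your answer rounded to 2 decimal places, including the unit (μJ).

Answer: 99.71 μJ

Derivation:
Initial: C1(6μF, Q=6μC, V=1.00V), C2(3μF, Q=4μC, V=1.33V), C3(1μF, Q=16μC, V=16.00V)
Op 1: CLOSE 2-3: Q_total=20.00, C_total=4.00, V=5.00; Q2=15.00, Q3=5.00; dissipated=80.667
Op 2: CLOSE 1-2: Q_total=21.00, C_total=9.00, V=2.33; Q1=14.00, Q2=7.00; dissipated=16.000
Op 3: CLOSE 3-1: Q_total=19.00, C_total=7.00, V=2.71; Q3=2.71, Q1=16.29; dissipated=3.048
Total dissipated: 99.714 μJ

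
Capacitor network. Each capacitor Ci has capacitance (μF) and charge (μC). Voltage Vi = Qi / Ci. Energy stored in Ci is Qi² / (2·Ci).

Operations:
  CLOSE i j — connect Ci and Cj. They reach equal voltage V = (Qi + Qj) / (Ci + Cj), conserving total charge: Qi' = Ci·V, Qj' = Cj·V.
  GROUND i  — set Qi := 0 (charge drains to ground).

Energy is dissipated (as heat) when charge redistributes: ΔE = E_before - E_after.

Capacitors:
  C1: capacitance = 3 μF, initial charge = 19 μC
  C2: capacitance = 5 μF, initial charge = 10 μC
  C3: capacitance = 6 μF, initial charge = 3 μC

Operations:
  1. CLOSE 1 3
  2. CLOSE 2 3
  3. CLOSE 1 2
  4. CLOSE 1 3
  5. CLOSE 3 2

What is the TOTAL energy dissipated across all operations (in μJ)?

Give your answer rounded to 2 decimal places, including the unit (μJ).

Answer: 34.34 μJ

Derivation:
Initial: C1(3μF, Q=19μC, V=6.33V), C2(5μF, Q=10μC, V=2.00V), C3(6μF, Q=3μC, V=0.50V)
Op 1: CLOSE 1-3: Q_total=22.00, C_total=9.00, V=2.44; Q1=7.33, Q3=14.67; dissipated=34.028
Op 2: CLOSE 2-3: Q_total=24.67, C_total=11.00, V=2.24; Q2=11.21, Q3=13.45; dissipated=0.269
Op 3: CLOSE 1-2: Q_total=18.55, C_total=8.00, V=2.32; Q1=6.95, Q2=11.59; dissipated=0.038
Op 4: CLOSE 1-3: Q_total=20.41, C_total=9.00, V=2.27; Q1=6.80, Q3=13.61; dissipated=0.006
Op 5: CLOSE 3-2: Q_total=25.20, C_total=11.00, V=2.29; Q3=13.74, Q2=11.45; dissipated=0.003
Total dissipated: 34.345 μJ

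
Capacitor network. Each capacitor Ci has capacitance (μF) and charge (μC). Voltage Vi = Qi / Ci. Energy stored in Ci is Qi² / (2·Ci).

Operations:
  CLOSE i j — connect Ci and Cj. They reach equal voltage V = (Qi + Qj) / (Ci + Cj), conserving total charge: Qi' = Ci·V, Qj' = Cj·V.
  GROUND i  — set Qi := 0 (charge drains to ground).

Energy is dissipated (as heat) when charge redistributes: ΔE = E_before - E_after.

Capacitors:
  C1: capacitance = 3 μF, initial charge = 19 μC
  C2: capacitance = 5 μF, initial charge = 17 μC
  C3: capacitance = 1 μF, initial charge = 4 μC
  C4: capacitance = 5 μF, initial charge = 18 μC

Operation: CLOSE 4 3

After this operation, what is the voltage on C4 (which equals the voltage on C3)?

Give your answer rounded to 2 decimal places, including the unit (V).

Initial: C1(3μF, Q=19μC, V=6.33V), C2(5μF, Q=17μC, V=3.40V), C3(1μF, Q=4μC, V=4.00V), C4(5μF, Q=18μC, V=3.60V)
Op 1: CLOSE 4-3: Q_total=22.00, C_total=6.00, V=3.67; Q4=18.33, Q3=3.67; dissipated=0.067

Answer: 3.67 V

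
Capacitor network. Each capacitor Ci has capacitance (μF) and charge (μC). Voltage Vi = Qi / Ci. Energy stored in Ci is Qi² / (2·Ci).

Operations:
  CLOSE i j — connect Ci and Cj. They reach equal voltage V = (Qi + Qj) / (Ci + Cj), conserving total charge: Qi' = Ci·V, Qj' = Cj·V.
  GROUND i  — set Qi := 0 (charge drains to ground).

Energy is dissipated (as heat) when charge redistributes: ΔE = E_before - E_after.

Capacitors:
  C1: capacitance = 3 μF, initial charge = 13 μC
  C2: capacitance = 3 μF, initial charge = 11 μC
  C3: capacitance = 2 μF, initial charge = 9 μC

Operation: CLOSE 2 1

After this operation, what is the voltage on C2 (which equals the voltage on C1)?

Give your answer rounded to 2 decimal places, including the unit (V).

Answer: 4.00 V

Derivation:
Initial: C1(3μF, Q=13μC, V=4.33V), C2(3μF, Q=11μC, V=3.67V), C3(2μF, Q=9μC, V=4.50V)
Op 1: CLOSE 2-1: Q_total=24.00, C_total=6.00, V=4.00; Q2=12.00, Q1=12.00; dissipated=0.333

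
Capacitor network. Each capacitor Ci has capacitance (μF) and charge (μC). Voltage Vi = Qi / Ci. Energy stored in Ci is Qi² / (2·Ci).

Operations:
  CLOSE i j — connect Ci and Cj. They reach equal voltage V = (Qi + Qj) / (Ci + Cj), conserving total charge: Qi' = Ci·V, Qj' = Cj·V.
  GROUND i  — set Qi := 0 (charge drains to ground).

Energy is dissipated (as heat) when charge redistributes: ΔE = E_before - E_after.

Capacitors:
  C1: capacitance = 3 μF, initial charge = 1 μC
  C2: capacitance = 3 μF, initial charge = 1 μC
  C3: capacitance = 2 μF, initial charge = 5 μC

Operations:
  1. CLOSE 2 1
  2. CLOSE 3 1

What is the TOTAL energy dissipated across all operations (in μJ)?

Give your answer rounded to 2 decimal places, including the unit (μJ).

Answer: 2.82 μJ

Derivation:
Initial: C1(3μF, Q=1μC, V=0.33V), C2(3μF, Q=1μC, V=0.33V), C3(2μF, Q=5μC, V=2.50V)
Op 1: CLOSE 2-1: Q_total=2.00, C_total=6.00, V=0.33; Q2=1.00, Q1=1.00; dissipated=0.000
Op 2: CLOSE 3-1: Q_total=6.00, C_total=5.00, V=1.20; Q3=2.40, Q1=3.60; dissipated=2.817
Total dissipated: 2.817 μJ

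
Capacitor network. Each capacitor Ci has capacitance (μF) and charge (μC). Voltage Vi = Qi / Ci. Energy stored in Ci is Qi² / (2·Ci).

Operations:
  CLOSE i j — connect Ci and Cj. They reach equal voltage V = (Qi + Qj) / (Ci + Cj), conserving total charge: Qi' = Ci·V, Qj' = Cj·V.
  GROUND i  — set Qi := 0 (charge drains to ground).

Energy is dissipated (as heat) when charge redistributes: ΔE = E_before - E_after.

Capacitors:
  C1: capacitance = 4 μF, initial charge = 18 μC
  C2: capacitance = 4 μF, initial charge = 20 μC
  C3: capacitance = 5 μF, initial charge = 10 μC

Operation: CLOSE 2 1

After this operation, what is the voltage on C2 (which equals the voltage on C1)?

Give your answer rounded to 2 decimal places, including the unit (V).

Answer: 4.75 V

Derivation:
Initial: C1(4μF, Q=18μC, V=4.50V), C2(4μF, Q=20μC, V=5.00V), C3(5μF, Q=10μC, V=2.00V)
Op 1: CLOSE 2-1: Q_total=38.00, C_total=8.00, V=4.75; Q2=19.00, Q1=19.00; dissipated=0.250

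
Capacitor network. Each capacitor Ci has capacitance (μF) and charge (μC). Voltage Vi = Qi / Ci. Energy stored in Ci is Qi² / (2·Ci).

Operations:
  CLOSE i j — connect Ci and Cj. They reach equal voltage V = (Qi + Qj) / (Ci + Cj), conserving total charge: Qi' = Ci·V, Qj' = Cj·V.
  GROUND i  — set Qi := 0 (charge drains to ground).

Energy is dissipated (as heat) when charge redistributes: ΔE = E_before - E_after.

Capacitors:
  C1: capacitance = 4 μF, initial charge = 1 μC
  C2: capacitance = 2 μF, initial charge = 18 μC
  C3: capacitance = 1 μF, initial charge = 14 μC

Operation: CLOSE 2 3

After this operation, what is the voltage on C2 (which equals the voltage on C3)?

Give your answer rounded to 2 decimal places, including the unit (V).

Initial: C1(4μF, Q=1μC, V=0.25V), C2(2μF, Q=18μC, V=9.00V), C3(1μF, Q=14μC, V=14.00V)
Op 1: CLOSE 2-3: Q_total=32.00, C_total=3.00, V=10.67; Q2=21.33, Q3=10.67; dissipated=8.333

Answer: 10.67 V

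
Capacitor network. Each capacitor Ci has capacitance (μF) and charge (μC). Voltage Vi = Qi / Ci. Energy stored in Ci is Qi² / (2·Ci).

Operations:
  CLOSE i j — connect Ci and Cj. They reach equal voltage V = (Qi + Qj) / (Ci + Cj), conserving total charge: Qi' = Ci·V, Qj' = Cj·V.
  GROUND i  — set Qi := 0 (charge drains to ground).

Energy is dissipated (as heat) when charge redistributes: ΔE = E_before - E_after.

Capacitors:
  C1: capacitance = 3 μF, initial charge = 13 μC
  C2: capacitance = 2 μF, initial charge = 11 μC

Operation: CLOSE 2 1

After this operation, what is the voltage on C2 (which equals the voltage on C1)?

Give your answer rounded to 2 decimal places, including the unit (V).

Answer: 4.80 V

Derivation:
Initial: C1(3μF, Q=13μC, V=4.33V), C2(2μF, Q=11μC, V=5.50V)
Op 1: CLOSE 2-1: Q_total=24.00, C_total=5.00, V=4.80; Q2=9.60, Q1=14.40; dissipated=0.817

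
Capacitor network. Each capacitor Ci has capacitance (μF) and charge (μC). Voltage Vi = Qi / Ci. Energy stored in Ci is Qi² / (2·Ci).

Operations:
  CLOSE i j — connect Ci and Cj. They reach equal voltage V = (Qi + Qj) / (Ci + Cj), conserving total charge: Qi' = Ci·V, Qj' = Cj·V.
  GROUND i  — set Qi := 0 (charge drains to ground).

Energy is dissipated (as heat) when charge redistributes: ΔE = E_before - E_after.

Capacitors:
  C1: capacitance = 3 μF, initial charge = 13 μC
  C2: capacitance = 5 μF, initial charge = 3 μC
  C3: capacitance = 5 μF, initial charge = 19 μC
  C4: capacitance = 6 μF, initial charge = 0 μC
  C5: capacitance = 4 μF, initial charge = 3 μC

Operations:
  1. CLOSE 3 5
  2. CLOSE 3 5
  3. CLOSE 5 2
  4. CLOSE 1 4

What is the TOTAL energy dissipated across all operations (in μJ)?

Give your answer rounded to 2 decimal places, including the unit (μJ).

Answer: 32.89 μJ

Derivation:
Initial: C1(3μF, Q=13μC, V=4.33V), C2(5μF, Q=3μC, V=0.60V), C3(5μF, Q=19μC, V=3.80V), C4(6μF, Q=0μC, V=0.00V), C5(4μF, Q=3μC, V=0.75V)
Op 1: CLOSE 3-5: Q_total=22.00, C_total=9.00, V=2.44; Q3=12.22, Q5=9.78; dissipated=10.336
Op 2: CLOSE 3-5: Q_total=22.00, C_total=9.00, V=2.44; Q3=12.22, Q5=9.78; dissipated=0.000
Op 3: CLOSE 5-2: Q_total=12.78, C_total=9.00, V=1.42; Q5=5.68, Q2=7.10; dissipated=3.780
Op 4: CLOSE 1-4: Q_total=13.00, C_total=9.00, V=1.44; Q1=4.33, Q4=8.67; dissipated=18.778
Total dissipated: 32.894 μJ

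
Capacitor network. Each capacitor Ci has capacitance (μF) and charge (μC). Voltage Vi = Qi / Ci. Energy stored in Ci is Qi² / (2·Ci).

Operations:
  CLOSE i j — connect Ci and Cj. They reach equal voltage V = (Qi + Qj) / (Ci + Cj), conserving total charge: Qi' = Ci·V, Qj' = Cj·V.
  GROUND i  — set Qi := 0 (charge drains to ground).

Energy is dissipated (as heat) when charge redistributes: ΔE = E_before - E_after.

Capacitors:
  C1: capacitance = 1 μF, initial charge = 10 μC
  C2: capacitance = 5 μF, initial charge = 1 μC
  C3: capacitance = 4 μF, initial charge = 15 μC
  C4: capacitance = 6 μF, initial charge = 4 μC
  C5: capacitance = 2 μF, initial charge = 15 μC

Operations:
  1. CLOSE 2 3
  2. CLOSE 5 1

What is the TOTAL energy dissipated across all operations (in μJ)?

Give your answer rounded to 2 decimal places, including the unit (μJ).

Answer: 16.09 μJ

Derivation:
Initial: C1(1μF, Q=10μC, V=10.00V), C2(5μF, Q=1μC, V=0.20V), C3(4μF, Q=15μC, V=3.75V), C4(6μF, Q=4μC, V=0.67V), C5(2μF, Q=15μC, V=7.50V)
Op 1: CLOSE 2-3: Q_total=16.00, C_total=9.00, V=1.78; Q2=8.89, Q3=7.11; dissipated=14.003
Op 2: CLOSE 5-1: Q_total=25.00, C_total=3.00, V=8.33; Q5=16.67, Q1=8.33; dissipated=2.083
Total dissipated: 16.086 μJ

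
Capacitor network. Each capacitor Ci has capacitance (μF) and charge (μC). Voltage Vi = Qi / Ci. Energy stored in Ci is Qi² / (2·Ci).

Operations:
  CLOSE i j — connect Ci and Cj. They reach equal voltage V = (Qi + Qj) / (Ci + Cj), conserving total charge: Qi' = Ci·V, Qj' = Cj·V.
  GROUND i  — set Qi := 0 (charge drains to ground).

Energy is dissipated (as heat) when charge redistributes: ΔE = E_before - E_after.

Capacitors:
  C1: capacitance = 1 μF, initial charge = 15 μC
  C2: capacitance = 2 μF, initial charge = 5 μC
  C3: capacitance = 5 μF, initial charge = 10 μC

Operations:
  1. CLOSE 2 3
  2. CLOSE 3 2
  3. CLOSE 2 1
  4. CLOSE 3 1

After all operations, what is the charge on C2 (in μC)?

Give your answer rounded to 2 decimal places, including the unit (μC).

Answer: 12.86 μC

Derivation:
Initial: C1(1μF, Q=15μC, V=15.00V), C2(2μF, Q=5μC, V=2.50V), C3(5μF, Q=10μC, V=2.00V)
Op 1: CLOSE 2-3: Q_total=15.00, C_total=7.00, V=2.14; Q2=4.29, Q3=10.71; dissipated=0.179
Op 2: CLOSE 3-2: Q_total=15.00, C_total=7.00, V=2.14; Q3=10.71, Q2=4.29; dissipated=0.000
Op 3: CLOSE 2-1: Q_total=19.29, C_total=3.00, V=6.43; Q2=12.86, Q1=6.43; dissipated=55.102
Op 4: CLOSE 3-1: Q_total=17.14, C_total=6.00, V=2.86; Q3=14.29, Q1=2.86; dissipated=7.653
Final charges: Q1=2.86, Q2=12.86, Q3=14.29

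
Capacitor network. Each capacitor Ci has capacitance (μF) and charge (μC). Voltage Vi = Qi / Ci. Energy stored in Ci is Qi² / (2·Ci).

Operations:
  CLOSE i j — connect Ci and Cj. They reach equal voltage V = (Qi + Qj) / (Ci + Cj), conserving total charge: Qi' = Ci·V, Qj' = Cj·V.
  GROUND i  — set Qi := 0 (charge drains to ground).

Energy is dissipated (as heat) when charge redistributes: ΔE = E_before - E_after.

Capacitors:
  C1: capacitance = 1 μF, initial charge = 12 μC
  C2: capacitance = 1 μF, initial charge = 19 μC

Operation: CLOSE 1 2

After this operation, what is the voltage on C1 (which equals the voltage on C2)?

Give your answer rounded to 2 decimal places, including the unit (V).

Initial: C1(1μF, Q=12μC, V=12.00V), C2(1μF, Q=19μC, V=19.00V)
Op 1: CLOSE 1-2: Q_total=31.00, C_total=2.00, V=15.50; Q1=15.50, Q2=15.50; dissipated=12.250

Answer: 15.50 V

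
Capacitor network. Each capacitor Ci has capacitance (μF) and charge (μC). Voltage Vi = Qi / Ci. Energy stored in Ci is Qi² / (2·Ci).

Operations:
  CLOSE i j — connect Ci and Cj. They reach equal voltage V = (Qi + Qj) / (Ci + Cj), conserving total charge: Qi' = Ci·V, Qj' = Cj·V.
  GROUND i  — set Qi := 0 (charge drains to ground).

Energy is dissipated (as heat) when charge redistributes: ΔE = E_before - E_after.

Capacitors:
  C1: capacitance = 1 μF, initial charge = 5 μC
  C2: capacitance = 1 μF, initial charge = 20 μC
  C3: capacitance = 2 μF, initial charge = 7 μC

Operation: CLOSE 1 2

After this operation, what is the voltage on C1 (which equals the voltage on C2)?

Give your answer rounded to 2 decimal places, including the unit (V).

Answer: 12.50 V

Derivation:
Initial: C1(1μF, Q=5μC, V=5.00V), C2(1μF, Q=20μC, V=20.00V), C3(2μF, Q=7μC, V=3.50V)
Op 1: CLOSE 1-2: Q_total=25.00, C_total=2.00, V=12.50; Q1=12.50, Q2=12.50; dissipated=56.250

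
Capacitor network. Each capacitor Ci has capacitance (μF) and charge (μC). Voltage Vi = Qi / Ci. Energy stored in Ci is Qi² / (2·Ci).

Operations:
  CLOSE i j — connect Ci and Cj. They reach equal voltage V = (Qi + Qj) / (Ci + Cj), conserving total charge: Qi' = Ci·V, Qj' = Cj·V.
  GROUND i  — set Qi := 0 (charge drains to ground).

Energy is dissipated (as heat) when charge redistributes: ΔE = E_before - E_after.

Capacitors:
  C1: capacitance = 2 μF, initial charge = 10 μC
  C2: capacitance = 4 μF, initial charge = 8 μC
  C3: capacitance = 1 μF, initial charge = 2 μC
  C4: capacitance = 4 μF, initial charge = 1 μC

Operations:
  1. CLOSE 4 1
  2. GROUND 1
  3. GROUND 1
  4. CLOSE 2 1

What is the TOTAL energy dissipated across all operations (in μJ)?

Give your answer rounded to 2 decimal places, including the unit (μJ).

Answer: 21.07 μJ

Derivation:
Initial: C1(2μF, Q=10μC, V=5.00V), C2(4μF, Q=8μC, V=2.00V), C3(1μF, Q=2μC, V=2.00V), C4(4μF, Q=1μC, V=0.25V)
Op 1: CLOSE 4-1: Q_total=11.00, C_total=6.00, V=1.83; Q4=7.33, Q1=3.67; dissipated=15.042
Op 2: GROUND 1: Q1=0; energy lost=3.361
Op 3: GROUND 1: Q1=0; energy lost=0.000
Op 4: CLOSE 2-1: Q_total=8.00, C_total=6.00, V=1.33; Q2=5.33, Q1=2.67; dissipated=2.667
Total dissipated: 21.069 μJ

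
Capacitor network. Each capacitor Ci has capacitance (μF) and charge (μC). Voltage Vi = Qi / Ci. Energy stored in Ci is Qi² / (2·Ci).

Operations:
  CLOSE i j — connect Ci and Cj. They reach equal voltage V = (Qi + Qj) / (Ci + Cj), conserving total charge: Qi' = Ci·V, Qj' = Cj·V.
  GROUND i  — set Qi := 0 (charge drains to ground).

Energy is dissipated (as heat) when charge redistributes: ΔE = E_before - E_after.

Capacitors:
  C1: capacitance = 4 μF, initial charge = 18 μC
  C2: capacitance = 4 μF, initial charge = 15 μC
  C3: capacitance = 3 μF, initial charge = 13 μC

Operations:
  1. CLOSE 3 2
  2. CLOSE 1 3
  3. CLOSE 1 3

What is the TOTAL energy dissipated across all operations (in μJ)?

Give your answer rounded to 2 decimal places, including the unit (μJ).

Answer: 0.51 μJ

Derivation:
Initial: C1(4μF, Q=18μC, V=4.50V), C2(4μF, Q=15μC, V=3.75V), C3(3μF, Q=13μC, V=4.33V)
Op 1: CLOSE 3-2: Q_total=28.00, C_total=7.00, V=4.00; Q3=12.00, Q2=16.00; dissipated=0.292
Op 2: CLOSE 1-3: Q_total=30.00, C_total=7.00, V=4.29; Q1=17.14, Q3=12.86; dissipated=0.214
Op 3: CLOSE 1-3: Q_total=30.00, C_total=7.00, V=4.29; Q1=17.14, Q3=12.86; dissipated=0.000
Total dissipated: 0.506 μJ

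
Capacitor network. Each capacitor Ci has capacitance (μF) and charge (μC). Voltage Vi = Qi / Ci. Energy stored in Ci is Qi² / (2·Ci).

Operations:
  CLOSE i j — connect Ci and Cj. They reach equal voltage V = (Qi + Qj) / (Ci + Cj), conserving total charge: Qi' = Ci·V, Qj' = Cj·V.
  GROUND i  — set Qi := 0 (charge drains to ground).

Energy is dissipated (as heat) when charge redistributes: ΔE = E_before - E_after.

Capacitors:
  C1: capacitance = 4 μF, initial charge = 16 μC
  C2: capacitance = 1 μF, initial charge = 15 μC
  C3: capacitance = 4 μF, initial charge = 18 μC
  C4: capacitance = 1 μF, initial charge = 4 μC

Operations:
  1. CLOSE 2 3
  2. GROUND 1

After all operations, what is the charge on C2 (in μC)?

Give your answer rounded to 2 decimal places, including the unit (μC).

Initial: C1(4μF, Q=16μC, V=4.00V), C2(1μF, Q=15μC, V=15.00V), C3(4μF, Q=18μC, V=4.50V), C4(1μF, Q=4μC, V=4.00V)
Op 1: CLOSE 2-3: Q_total=33.00, C_total=5.00, V=6.60; Q2=6.60, Q3=26.40; dissipated=44.100
Op 2: GROUND 1: Q1=0; energy lost=32.000
Final charges: Q1=0.00, Q2=6.60, Q3=26.40, Q4=4.00

Answer: 6.60 μC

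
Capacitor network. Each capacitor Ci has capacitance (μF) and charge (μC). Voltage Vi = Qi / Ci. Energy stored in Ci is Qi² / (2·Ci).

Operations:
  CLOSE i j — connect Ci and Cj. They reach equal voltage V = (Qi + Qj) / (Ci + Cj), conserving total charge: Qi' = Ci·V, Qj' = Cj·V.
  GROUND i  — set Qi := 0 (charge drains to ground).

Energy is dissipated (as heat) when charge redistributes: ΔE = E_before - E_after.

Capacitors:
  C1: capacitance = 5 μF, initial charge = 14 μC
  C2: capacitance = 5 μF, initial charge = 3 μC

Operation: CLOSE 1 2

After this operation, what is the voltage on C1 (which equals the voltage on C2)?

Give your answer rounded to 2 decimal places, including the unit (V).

Answer: 1.70 V

Derivation:
Initial: C1(5μF, Q=14μC, V=2.80V), C2(5μF, Q=3μC, V=0.60V)
Op 1: CLOSE 1-2: Q_total=17.00, C_total=10.00, V=1.70; Q1=8.50, Q2=8.50; dissipated=6.050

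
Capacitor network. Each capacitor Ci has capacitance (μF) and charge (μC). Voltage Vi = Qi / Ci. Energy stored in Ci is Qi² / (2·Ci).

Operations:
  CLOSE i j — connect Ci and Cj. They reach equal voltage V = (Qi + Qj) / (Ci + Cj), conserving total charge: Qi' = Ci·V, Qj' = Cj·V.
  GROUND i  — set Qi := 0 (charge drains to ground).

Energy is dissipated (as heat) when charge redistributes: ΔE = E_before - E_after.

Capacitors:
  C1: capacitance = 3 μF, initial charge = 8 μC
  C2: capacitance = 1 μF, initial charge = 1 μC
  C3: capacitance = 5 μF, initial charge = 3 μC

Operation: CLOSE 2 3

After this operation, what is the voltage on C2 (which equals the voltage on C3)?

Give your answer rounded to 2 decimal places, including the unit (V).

Initial: C1(3μF, Q=8μC, V=2.67V), C2(1μF, Q=1μC, V=1.00V), C3(5μF, Q=3μC, V=0.60V)
Op 1: CLOSE 2-3: Q_total=4.00, C_total=6.00, V=0.67; Q2=0.67, Q3=3.33; dissipated=0.067

Answer: 0.67 V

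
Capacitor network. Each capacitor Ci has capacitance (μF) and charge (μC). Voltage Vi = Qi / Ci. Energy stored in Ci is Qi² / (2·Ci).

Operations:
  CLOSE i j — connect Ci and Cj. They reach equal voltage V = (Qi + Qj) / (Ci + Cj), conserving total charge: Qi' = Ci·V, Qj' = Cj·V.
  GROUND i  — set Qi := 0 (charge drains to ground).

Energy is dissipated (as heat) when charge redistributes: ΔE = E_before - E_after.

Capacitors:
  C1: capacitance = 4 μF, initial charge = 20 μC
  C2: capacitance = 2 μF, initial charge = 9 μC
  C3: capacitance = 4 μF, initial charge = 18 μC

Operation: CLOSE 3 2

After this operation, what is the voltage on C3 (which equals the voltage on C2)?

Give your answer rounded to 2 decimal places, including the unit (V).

Answer: 4.50 V

Derivation:
Initial: C1(4μF, Q=20μC, V=5.00V), C2(2μF, Q=9μC, V=4.50V), C3(4μF, Q=18μC, V=4.50V)
Op 1: CLOSE 3-2: Q_total=27.00, C_total=6.00, V=4.50; Q3=18.00, Q2=9.00; dissipated=0.000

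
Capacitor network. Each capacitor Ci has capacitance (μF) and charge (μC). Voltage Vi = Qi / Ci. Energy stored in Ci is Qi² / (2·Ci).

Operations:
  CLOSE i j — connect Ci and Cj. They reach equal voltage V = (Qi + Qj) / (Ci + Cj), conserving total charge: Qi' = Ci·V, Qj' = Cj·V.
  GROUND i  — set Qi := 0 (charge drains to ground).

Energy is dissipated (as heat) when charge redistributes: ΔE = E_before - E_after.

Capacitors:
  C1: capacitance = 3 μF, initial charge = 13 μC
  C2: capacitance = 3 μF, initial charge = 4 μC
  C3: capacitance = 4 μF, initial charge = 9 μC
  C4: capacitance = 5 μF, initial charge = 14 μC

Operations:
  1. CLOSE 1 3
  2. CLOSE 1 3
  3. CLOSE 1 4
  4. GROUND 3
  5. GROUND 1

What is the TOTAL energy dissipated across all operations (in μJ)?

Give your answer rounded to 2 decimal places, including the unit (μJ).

Initial: C1(3μF, Q=13μC, V=4.33V), C2(3μF, Q=4μC, V=1.33V), C3(4μF, Q=9μC, V=2.25V), C4(5μF, Q=14μC, V=2.80V)
Op 1: CLOSE 1-3: Q_total=22.00, C_total=7.00, V=3.14; Q1=9.43, Q3=12.57; dissipated=3.720
Op 2: CLOSE 1-3: Q_total=22.00, C_total=7.00, V=3.14; Q1=9.43, Q3=12.57; dissipated=0.000
Op 3: CLOSE 1-4: Q_total=23.43, C_total=8.00, V=2.93; Q1=8.79, Q4=14.64; dissipated=0.110
Op 4: GROUND 3: Q3=0; energy lost=19.755
Op 5: GROUND 1: Q1=0; energy lost=12.865
Total dissipated: 36.450 μJ

Answer: 36.45 μJ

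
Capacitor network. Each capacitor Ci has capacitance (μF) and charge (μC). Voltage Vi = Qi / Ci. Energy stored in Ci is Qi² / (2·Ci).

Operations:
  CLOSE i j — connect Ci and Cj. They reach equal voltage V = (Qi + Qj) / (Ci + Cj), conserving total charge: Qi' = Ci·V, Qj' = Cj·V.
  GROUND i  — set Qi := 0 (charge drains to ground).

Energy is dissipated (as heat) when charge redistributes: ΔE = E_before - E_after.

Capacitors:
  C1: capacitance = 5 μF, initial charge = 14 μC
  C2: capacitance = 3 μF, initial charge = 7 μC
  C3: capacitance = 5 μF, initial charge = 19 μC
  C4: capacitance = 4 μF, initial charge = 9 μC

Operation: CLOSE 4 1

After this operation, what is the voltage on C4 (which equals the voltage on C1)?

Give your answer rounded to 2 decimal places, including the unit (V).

Answer: 2.56 V

Derivation:
Initial: C1(5μF, Q=14μC, V=2.80V), C2(3μF, Q=7μC, V=2.33V), C3(5μF, Q=19μC, V=3.80V), C4(4μF, Q=9μC, V=2.25V)
Op 1: CLOSE 4-1: Q_total=23.00, C_total=9.00, V=2.56; Q4=10.22, Q1=12.78; dissipated=0.336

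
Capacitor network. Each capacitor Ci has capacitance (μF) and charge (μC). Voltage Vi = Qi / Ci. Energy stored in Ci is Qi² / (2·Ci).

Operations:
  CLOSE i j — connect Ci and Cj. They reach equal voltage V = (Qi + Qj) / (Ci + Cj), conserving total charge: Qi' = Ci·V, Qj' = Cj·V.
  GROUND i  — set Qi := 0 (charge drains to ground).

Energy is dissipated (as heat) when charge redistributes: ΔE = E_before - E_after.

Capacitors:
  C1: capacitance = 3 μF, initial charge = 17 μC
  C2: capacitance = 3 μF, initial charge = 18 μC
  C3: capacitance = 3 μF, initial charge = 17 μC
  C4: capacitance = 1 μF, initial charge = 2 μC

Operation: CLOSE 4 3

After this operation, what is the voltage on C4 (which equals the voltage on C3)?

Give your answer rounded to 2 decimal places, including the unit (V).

Answer: 4.75 V

Derivation:
Initial: C1(3μF, Q=17μC, V=5.67V), C2(3μF, Q=18μC, V=6.00V), C3(3μF, Q=17μC, V=5.67V), C4(1μF, Q=2μC, V=2.00V)
Op 1: CLOSE 4-3: Q_total=19.00, C_total=4.00, V=4.75; Q4=4.75, Q3=14.25; dissipated=5.042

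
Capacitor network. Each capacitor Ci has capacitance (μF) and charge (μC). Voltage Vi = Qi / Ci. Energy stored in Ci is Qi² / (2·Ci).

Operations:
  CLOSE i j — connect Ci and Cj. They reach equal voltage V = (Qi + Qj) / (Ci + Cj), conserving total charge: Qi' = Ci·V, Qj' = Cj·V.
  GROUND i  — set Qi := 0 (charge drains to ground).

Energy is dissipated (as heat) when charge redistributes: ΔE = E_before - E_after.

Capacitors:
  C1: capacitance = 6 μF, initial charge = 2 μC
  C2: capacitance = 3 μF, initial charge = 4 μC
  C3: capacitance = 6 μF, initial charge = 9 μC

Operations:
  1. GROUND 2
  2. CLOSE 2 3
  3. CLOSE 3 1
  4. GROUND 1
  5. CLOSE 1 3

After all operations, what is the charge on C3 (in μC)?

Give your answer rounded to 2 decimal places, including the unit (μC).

Answer: 2.00 μC

Derivation:
Initial: C1(6μF, Q=2μC, V=0.33V), C2(3μF, Q=4μC, V=1.33V), C3(6μF, Q=9μC, V=1.50V)
Op 1: GROUND 2: Q2=0; energy lost=2.667
Op 2: CLOSE 2-3: Q_total=9.00, C_total=9.00, V=1.00; Q2=3.00, Q3=6.00; dissipated=2.250
Op 3: CLOSE 3-1: Q_total=8.00, C_total=12.00, V=0.67; Q3=4.00, Q1=4.00; dissipated=0.667
Op 4: GROUND 1: Q1=0; energy lost=1.333
Op 5: CLOSE 1-3: Q_total=4.00, C_total=12.00, V=0.33; Q1=2.00, Q3=2.00; dissipated=0.667
Final charges: Q1=2.00, Q2=3.00, Q3=2.00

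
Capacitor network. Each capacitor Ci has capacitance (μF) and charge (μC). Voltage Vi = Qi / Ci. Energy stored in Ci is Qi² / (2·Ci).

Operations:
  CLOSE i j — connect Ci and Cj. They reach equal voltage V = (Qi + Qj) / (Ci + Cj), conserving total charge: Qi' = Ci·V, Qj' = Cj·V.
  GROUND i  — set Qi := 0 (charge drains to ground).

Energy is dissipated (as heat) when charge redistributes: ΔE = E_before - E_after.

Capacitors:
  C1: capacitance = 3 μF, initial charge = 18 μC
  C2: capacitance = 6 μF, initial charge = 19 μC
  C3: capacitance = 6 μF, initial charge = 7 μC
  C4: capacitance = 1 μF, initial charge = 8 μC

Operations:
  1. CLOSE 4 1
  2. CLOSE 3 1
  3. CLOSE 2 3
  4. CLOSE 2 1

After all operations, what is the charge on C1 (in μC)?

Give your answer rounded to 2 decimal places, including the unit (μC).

Initial: C1(3μF, Q=18μC, V=6.00V), C2(6μF, Q=19μC, V=3.17V), C3(6μF, Q=7μC, V=1.17V), C4(1μF, Q=8μC, V=8.00V)
Op 1: CLOSE 4-1: Q_total=26.00, C_total=4.00, V=6.50; Q4=6.50, Q1=19.50; dissipated=1.500
Op 2: CLOSE 3-1: Q_total=26.50, C_total=9.00, V=2.94; Q3=17.67, Q1=8.83; dissipated=28.444
Op 3: CLOSE 2-3: Q_total=36.67, C_total=12.00, V=3.06; Q2=18.33, Q3=18.33; dissipated=0.074
Op 4: CLOSE 2-1: Q_total=27.17, C_total=9.00, V=3.02; Q2=18.11, Q1=9.06; dissipated=0.012
Final charges: Q1=9.06, Q2=18.11, Q3=18.33, Q4=6.50

Answer: 9.06 μC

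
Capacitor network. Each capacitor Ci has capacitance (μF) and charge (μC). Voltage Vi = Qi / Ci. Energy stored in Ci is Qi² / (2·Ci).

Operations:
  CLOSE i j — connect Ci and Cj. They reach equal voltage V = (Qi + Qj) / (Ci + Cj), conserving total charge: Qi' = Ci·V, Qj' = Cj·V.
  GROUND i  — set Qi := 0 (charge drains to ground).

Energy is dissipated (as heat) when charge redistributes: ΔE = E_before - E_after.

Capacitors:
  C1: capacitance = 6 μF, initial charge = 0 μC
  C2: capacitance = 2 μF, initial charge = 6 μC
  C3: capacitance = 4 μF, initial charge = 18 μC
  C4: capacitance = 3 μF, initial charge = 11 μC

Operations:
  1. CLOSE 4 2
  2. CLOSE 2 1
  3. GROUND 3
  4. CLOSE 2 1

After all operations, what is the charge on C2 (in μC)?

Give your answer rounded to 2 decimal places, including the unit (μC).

Answer: 1.70 μC

Derivation:
Initial: C1(6μF, Q=0μC, V=0.00V), C2(2μF, Q=6μC, V=3.00V), C3(4μF, Q=18μC, V=4.50V), C4(3μF, Q=11μC, V=3.67V)
Op 1: CLOSE 4-2: Q_total=17.00, C_total=5.00, V=3.40; Q4=10.20, Q2=6.80; dissipated=0.267
Op 2: CLOSE 2-1: Q_total=6.80, C_total=8.00, V=0.85; Q2=1.70, Q1=5.10; dissipated=8.670
Op 3: GROUND 3: Q3=0; energy lost=40.500
Op 4: CLOSE 2-1: Q_total=6.80, C_total=8.00, V=0.85; Q2=1.70, Q1=5.10; dissipated=0.000
Final charges: Q1=5.10, Q2=1.70, Q3=0.00, Q4=10.20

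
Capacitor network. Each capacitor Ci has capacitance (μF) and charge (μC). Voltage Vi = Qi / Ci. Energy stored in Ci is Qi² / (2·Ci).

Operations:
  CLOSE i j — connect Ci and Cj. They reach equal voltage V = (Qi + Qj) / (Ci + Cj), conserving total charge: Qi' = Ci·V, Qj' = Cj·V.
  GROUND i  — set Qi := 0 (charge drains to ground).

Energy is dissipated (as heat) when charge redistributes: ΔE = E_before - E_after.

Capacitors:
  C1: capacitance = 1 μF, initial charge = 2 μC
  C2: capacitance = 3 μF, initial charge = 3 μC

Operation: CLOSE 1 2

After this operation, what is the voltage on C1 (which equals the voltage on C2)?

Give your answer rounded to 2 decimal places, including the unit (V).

Initial: C1(1μF, Q=2μC, V=2.00V), C2(3μF, Q=3μC, V=1.00V)
Op 1: CLOSE 1-2: Q_total=5.00, C_total=4.00, V=1.25; Q1=1.25, Q2=3.75; dissipated=0.375

Answer: 1.25 V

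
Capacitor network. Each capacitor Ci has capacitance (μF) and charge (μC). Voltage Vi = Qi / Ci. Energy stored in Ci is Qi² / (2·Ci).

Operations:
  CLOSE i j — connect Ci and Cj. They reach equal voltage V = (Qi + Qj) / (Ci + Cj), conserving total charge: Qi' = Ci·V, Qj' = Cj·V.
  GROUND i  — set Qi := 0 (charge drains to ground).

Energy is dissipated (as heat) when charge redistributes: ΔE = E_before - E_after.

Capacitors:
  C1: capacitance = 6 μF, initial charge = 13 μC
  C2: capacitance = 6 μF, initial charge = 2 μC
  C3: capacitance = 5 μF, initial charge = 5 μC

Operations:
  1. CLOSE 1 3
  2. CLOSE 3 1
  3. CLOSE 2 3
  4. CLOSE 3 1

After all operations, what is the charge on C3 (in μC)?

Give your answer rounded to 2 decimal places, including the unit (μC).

Answer: 6.57 μC

Derivation:
Initial: C1(6μF, Q=13μC, V=2.17V), C2(6μF, Q=2μC, V=0.33V), C3(5μF, Q=5μC, V=1.00V)
Op 1: CLOSE 1-3: Q_total=18.00, C_total=11.00, V=1.64; Q1=9.82, Q3=8.18; dissipated=1.856
Op 2: CLOSE 3-1: Q_total=18.00, C_total=11.00, V=1.64; Q3=8.18, Q1=9.82; dissipated=0.000
Op 3: CLOSE 2-3: Q_total=10.18, C_total=11.00, V=0.93; Q2=5.55, Q3=4.63; dissipated=2.315
Op 4: CLOSE 3-1: Q_total=14.45, C_total=11.00, V=1.31; Q3=6.57, Q1=7.88; dissipated=0.689
Final charges: Q1=7.88, Q2=5.55, Q3=6.57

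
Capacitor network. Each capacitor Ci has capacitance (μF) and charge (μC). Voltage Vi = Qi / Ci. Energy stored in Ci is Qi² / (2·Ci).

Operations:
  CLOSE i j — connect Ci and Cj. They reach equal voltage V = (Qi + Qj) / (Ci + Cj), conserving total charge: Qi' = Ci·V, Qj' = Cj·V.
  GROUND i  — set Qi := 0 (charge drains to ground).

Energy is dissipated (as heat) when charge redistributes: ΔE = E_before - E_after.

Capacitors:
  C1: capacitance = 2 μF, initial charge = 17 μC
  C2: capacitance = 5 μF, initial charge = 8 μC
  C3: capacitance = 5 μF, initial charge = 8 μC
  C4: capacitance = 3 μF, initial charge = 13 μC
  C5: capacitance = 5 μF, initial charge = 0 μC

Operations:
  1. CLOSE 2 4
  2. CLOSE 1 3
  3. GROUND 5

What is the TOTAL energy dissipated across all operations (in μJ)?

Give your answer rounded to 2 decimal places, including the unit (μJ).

Answer: 41.01 μJ

Derivation:
Initial: C1(2μF, Q=17μC, V=8.50V), C2(5μF, Q=8μC, V=1.60V), C3(5μF, Q=8μC, V=1.60V), C4(3μF, Q=13μC, V=4.33V), C5(5μF, Q=0μC, V=0.00V)
Op 1: CLOSE 2-4: Q_total=21.00, C_total=8.00, V=2.62; Q2=13.12, Q4=7.88; dissipated=7.004
Op 2: CLOSE 1-3: Q_total=25.00, C_total=7.00, V=3.57; Q1=7.14, Q3=17.86; dissipated=34.007
Op 3: GROUND 5: Q5=0; energy lost=0.000
Total dissipated: 41.011 μJ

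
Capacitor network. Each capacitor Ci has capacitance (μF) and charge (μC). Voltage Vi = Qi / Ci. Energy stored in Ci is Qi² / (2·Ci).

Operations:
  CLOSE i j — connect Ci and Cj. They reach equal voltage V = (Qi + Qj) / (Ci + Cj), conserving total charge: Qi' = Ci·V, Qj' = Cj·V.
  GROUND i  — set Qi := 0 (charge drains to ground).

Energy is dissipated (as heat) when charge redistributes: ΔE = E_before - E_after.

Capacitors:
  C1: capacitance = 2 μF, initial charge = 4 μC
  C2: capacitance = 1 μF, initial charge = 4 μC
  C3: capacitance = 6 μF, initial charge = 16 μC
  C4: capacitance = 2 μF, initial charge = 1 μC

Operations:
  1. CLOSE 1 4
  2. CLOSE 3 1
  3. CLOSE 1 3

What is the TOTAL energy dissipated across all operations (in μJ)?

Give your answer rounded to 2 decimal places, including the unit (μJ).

Answer: 2.63 μJ

Derivation:
Initial: C1(2μF, Q=4μC, V=2.00V), C2(1μF, Q=4μC, V=4.00V), C3(6μF, Q=16μC, V=2.67V), C4(2μF, Q=1μC, V=0.50V)
Op 1: CLOSE 1-4: Q_total=5.00, C_total=4.00, V=1.25; Q1=2.50, Q4=2.50; dissipated=1.125
Op 2: CLOSE 3-1: Q_total=18.50, C_total=8.00, V=2.31; Q3=13.88, Q1=4.62; dissipated=1.505
Op 3: CLOSE 1-3: Q_total=18.50, C_total=8.00, V=2.31; Q1=4.62, Q3=13.88; dissipated=0.000
Total dissipated: 2.630 μJ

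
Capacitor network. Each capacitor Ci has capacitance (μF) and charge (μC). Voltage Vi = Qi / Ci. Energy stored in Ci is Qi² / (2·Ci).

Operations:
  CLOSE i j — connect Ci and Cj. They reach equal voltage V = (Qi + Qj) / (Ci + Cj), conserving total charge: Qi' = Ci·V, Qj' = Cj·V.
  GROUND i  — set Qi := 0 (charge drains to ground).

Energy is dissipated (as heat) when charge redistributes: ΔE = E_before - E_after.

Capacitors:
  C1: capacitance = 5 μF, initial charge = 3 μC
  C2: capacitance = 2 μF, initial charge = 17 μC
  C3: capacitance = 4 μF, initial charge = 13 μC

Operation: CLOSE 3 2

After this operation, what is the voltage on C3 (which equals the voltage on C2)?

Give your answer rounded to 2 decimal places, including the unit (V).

Initial: C1(5μF, Q=3μC, V=0.60V), C2(2μF, Q=17μC, V=8.50V), C3(4μF, Q=13μC, V=3.25V)
Op 1: CLOSE 3-2: Q_total=30.00, C_total=6.00, V=5.00; Q3=20.00, Q2=10.00; dissipated=18.375

Answer: 5.00 V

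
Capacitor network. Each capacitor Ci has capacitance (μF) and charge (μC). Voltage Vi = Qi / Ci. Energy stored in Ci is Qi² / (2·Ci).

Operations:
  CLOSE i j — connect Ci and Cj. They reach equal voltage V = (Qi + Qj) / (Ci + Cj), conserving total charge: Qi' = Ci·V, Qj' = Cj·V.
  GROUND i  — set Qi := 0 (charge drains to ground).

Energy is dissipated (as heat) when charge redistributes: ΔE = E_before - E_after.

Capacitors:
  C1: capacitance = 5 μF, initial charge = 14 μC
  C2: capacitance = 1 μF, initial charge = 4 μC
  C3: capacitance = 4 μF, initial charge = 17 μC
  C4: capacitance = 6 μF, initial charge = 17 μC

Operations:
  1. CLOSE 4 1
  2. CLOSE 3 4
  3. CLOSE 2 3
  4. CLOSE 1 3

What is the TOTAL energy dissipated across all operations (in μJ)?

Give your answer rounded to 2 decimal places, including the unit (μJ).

Initial: C1(5μF, Q=14μC, V=2.80V), C2(1μF, Q=4μC, V=4.00V), C3(4μF, Q=17μC, V=4.25V), C4(6μF, Q=17μC, V=2.83V)
Op 1: CLOSE 4-1: Q_total=31.00, C_total=11.00, V=2.82; Q4=16.91, Q1=14.09; dissipated=0.002
Op 2: CLOSE 3-4: Q_total=33.91, C_total=10.00, V=3.39; Q3=13.56, Q4=20.35; dissipated=2.460
Op 3: CLOSE 2-3: Q_total=17.56, C_total=5.00, V=3.51; Q2=3.51, Q3=14.05; dissipated=0.148
Op 4: CLOSE 1-3: Q_total=28.14, C_total=9.00, V=3.13; Q1=15.63, Q3=12.51; dissipated=0.536
Total dissipated: 3.146 μJ

Answer: 3.15 μJ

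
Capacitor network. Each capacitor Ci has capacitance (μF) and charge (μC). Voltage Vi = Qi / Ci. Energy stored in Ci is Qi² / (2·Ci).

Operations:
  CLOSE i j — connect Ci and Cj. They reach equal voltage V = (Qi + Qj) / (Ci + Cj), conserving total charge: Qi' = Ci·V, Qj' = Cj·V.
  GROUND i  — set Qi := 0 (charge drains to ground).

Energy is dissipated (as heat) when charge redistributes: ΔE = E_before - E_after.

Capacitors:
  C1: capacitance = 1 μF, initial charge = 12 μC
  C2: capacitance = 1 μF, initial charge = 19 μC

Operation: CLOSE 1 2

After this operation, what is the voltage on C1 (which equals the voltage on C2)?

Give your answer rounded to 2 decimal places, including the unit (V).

Initial: C1(1μF, Q=12μC, V=12.00V), C2(1μF, Q=19μC, V=19.00V)
Op 1: CLOSE 1-2: Q_total=31.00, C_total=2.00, V=15.50; Q1=15.50, Q2=15.50; dissipated=12.250

Answer: 15.50 V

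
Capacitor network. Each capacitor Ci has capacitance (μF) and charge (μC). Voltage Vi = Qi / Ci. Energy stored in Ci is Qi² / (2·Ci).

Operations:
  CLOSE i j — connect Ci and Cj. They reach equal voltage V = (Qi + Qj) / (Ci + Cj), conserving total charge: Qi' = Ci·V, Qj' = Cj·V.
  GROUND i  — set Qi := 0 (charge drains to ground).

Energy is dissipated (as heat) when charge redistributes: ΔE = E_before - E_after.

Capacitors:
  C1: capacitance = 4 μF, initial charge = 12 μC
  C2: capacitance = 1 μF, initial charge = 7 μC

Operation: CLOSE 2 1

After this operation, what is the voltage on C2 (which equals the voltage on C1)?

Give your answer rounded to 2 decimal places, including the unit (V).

Answer: 3.80 V

Derivation:
Initial: C1(4μF, Q=12μC, V=3.00V), C2(1μF, Q=7μC, V=7.00V)
Op 1: CLOSE 2-1: Q_total=19.00, C_total=5.00, V=3.80; Q2=3.80, Q1=15.20; dissipated=6.400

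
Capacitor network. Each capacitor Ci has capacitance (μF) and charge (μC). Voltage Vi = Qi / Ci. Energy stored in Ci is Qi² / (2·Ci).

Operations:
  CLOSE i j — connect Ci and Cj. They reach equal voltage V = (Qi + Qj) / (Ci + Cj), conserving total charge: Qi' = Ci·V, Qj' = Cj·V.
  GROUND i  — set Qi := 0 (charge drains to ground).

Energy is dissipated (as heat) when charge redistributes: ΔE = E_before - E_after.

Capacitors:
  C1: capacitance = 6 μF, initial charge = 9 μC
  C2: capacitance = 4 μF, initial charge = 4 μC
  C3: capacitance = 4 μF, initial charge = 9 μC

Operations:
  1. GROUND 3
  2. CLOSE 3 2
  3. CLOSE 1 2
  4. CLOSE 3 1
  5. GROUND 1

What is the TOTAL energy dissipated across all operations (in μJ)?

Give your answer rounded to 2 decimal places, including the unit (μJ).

Initial: C1(6μF, Q=9μC, V=1.50V), C2(4μF, Q=4μC, V=1.00V), C3(4μF, Q=9μC, V=2.25V)
Op 1: GROUND 3: Q3=0; energy lost=10.125
Op 2: CLOSE 3-2: Q_total=4.00, C_total=8.00, V=0.50; Q3=2.00, Q2=2.00; dissipated=1.000
Op 3: CLOSE 1-2: Q_total=11.00, C_total=10.00, V=1.10; Q1=6.60, Q2=4.40; dissipated=1.200
Op 4: CLOSE 3-1: Q_total=8.60, C_total=10.00, V=0.86; Q3=3.44, Q1=5.16; dissipated=0.432
Op 5: GROUND 1: Q1=0; energy lost=2.219
Total dissipated: 14.976 μJ

Answer: 14.98 μJ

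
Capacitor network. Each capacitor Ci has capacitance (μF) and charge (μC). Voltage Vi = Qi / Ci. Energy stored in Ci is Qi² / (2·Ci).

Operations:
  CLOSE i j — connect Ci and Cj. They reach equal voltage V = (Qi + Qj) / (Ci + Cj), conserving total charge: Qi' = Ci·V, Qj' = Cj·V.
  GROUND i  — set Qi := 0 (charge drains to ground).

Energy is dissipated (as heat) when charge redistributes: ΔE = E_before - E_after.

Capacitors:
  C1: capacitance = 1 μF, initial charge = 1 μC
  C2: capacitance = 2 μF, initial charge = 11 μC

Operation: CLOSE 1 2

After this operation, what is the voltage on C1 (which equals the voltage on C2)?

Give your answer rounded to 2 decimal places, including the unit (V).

Initial: C1(1μF, Q=1μC, V=1.00V), C2(2μF, Q=11μC, V=5.50V)
Op 1: CLOSE 1-2: Q_total=12.00, C_total=3.00, V=4.00; Q1=4.00, Q2=8.00; dissipated=6.750

Answer: 4.00 V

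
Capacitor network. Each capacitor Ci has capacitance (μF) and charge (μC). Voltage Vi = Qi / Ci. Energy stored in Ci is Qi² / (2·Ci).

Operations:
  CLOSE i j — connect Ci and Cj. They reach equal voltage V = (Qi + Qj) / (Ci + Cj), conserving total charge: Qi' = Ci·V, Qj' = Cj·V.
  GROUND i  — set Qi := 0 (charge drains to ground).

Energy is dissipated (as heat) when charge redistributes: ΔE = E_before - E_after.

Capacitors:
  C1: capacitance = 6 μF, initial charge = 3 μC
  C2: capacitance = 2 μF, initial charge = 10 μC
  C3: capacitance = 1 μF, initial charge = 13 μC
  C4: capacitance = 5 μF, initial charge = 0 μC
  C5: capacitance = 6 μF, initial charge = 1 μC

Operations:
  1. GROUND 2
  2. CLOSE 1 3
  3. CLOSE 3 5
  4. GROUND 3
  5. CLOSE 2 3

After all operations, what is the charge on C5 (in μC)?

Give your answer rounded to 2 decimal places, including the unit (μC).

Answer: 2.82 μC

Derivation:
Initial: C1(6μF, Q=3μC, V=0.50V), C2(2μF, Q=10μC, V=5.00V), C3(1μF, Q=13μC, V=13.00V), C4(5μF, Q=0μC, V=0.00V), C5(6μF, Q=1μC, V=0.17V)
Op 1: GROUND 2: Q2=0; energy lost=25.000
Op 2: CLOSE 1-3: Q_total=16.00, C_total=7.00, V=2.29; Q1=13.71, Q3=2.29; dissipated=66.964
Op 3: CLOSE 3-5: Q_total=3.29, C_total=7.00, V=0.47; Q3=0.47, Q5=2.82; dissipated=1.924
Op 4: GROUND 3: Q3=0; energy lost=0.110
Op 5: CLOSE 2-3: Q_total=0.00, C_total=3.00, V=0.00; Q2=0.00, Q3=0.00; dissipated=0.000
Final charges: Q1=13.71, Q2=0.00, Q3=0.00, Q4=0.00, Q5=2.82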